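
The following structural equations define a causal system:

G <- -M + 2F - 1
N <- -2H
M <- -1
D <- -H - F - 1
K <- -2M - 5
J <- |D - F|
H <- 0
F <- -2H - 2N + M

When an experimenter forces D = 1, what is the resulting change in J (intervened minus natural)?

Intervening sets D = 1 and removes its equation (D <- -H - F - 1).
N = -2H  [with H=0]  = 0
F = -2H - 2N + M  [with H=0, N=0, M=-1]  = -1
J = |D - F|  [with D=1, F=-1]  = 2
Without intervention: N = -2H  [with H=0]  = 0; F = -2H - 2N + M  [with H=0, N=0, M=-1]  = -1; D = -H - F - 1  [with H=0, F=-1]  = 0; J = |D - F|  [with D=0, F=-1]  = 1.
Change = 2 − 1 = 1.

1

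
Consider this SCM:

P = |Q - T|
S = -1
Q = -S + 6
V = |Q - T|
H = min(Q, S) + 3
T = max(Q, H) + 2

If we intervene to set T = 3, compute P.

Under do(T=3), the mechanism T = max(Q, H) + 2 is discarded; T is fixed at 3.
Q = -S + 6  [with S=-1]  = 7
P = |Q - T|  [with Q=7, T=3]  = 4

4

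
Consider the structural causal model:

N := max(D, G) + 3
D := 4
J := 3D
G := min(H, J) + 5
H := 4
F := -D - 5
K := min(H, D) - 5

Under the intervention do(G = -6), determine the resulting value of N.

Intervening sets G = -6 and removes its equation (G := min(H, J) + 5).
N = max(D, G) + 3  [with D=4, G=-6]  = 7

7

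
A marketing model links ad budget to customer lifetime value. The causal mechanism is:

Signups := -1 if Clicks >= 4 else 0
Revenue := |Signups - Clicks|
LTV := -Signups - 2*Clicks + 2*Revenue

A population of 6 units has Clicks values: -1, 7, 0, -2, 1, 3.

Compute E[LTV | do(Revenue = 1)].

-0.5

do(Revenue=1) breaks Revenue's dependence on Clicks. With Revenue=1 fixed, LTV across the units is 4, -11, 2, 6, 0, -4, mean -0.5.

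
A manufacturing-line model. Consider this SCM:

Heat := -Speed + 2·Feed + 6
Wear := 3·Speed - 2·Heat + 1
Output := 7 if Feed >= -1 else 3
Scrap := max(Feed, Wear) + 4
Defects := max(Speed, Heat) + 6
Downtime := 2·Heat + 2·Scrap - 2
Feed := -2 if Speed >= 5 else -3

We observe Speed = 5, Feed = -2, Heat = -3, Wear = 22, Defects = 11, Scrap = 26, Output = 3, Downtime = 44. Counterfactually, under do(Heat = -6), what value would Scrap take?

32

The intervention breaks the incoming arrows to Heat: Heat := -Speed + 2·Feed + 6 no longer applies, and Heat = -6.
Feed = -2 if Speed >= 5 else -3  [with Speed=5]  = -2
Wear = 3·Speed - 2·Heat + 1  [with Speed=5, Heat=-6]  = 28
Scrap = max(Feed, Wear) + 4  [with Feed=-2, Wear=28]  = 32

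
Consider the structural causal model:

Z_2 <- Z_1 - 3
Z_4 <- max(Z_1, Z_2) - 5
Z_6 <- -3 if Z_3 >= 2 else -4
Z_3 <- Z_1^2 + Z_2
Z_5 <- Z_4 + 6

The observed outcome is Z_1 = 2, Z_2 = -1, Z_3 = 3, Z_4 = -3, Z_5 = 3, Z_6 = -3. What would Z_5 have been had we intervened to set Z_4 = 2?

8

Intervening sets Z_4 = 2 and removes its equation (Z_4 <- max(Z_1, Z_2) - 5).
Z_5 = Z_4 + 6  [with Z_4=2]  = 8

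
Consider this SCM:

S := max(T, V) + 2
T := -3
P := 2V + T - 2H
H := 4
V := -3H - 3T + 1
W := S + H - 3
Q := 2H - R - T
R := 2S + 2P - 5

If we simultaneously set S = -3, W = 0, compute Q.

Setting S = -3, W = 0 by intervention discards those variables' equations.
V = -3H - 3T + 1  [with H=4, T=-3]  = -2
P = 2V + T - 2H  [with V=-2, T=-3, H=4]  = -15
R = 2S + 2P - 5  [with S=-3, P=-15]  = -41
Q = 2H - R - T  [with H=4, R=-41, T=-3]  = 52

52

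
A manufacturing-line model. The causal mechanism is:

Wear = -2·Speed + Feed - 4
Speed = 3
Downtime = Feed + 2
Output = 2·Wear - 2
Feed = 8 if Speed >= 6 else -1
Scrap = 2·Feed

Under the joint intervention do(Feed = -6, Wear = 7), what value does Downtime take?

-4

Under do(Feed = -6, Wear = 7), each intervened variable's structural equation is replaced by its fixed value.
Downtime = Feed + 2  [with Feed=-6]  = -4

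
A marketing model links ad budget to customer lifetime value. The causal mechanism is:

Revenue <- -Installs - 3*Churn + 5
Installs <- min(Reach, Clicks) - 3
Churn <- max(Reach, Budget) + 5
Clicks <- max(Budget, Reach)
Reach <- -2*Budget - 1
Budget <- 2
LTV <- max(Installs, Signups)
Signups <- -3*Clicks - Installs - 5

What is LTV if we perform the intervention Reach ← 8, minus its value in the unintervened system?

8

do(Reach=8) replaces the equation Reach <- -2*Budget - 1 with the constant Reach = 8.
Clicks = max(Budget, Reach)  [with Budget=2, Reach=8]  = 8
Installs = min(Reach, Clicks) - 3  [with Reach=8, Clicks=8]  = 5
Signups = -3*Clicks - Installs - 5  [with Clicks=8, Installs=5]  = -34
LTV = max(Installs, Signups)  [with Installs=5, Signups=-34]  = 5
Without intervention: Reach = -2*Budget - 1  [with Budget=2]  = -5; Clicks = max(Budget, Reach)  [with Budget=2, Reach=-5]  = 2; Installs = min(Reach, Clicks) - 3  [with Reach=-5, Clicks=2]  = -8; Signups = -3*Clicks - Installs - 5  [with Clicks=2, Installs=-8]  = -3; LTV = max(Installs, Signups)  [with Installs=-8, Signups=-3]  = -3.
Change = 5 − (-3) = 8.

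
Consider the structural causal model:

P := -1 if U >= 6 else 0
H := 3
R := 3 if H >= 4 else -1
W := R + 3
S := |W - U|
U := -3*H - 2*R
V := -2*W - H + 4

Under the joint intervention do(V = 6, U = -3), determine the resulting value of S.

5

The joint intervention fixes V = 6, U = -3, removing each variable's own equation.
R = 3 if H >= 4 else -1  [with H=3]  = -1
W = R + 3  [with R=-1]  = 2
S = |W - U|  [with W=2, U=-3]  = 5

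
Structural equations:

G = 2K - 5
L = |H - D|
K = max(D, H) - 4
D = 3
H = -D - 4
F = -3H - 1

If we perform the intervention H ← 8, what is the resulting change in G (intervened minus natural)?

10

Under do(H=8), the mechanism H = -D - 4 is discarded; H is fixed at 8.
K = max(D, H) - 4  [with D=3, H=8]  = 4
G = 2K - 5  [with K=4]  = 3
Without intervention: H = -D - 4  [with D=3]  = -7; K = max(D, H) - 4  [with D=3, H=-7]  = -1; G = 2K - 5  [with K=-1]  = -7.
Change = 3 − (-7) = 10.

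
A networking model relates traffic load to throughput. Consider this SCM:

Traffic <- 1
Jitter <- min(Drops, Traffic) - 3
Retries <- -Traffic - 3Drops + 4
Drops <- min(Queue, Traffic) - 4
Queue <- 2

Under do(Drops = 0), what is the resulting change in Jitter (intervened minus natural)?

3

do(Drops=0) replaces the equation Drops <- min(Queue, Traffic) - 4 with the constant Drops = 0.
Jitter = min(Drops, Traffic) - 3  [with Drops=0, Traffic=1]  = -3
Without intervention: Drops = min(Queue, Traffic) - 4  [with Queue=2, Traffic=1]  = -3; Jitter = min(Drops, Traffic) - 3  [with Drops=-3, Traffic=1]  = -6.
Change = -3 − (-6) = 3.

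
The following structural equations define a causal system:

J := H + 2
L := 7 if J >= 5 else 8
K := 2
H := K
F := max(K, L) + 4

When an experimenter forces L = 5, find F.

Intervening sets L = 5 and removes its equation (L := 7 if J >= 5 else 8).
F = max(K, L) + 4  [with K=2, L=5]  = 9

9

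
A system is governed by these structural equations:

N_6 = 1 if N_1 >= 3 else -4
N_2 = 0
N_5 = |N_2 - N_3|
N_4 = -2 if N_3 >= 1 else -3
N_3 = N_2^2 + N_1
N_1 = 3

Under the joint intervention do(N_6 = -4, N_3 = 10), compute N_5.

10

Under do(N_6 = -4, N_3 = 10), each intervened variable's structural equation is replaced by its fixed value.
N_5 = |N_2 - N_3|  [with N_2=0, N_3=10]  = 10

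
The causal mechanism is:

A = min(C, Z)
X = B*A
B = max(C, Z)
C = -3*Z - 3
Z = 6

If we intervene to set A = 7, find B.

The intervention breaks the incoming arrows to A: A = min(C, Z) no longer applies, and A = 7.
B is not downstream of the intervention, so its value is determined by the original equations.
C = -3*Z - 3  [with Z=6]  = -21
B = max(C, Z)  [with C=-21, Z=6]  = 6

6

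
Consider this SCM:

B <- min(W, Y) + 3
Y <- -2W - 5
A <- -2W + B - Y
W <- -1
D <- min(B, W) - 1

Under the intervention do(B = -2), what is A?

3

The intervention breaks the incoming arrows to B: B <- min(W, Y) + 3 no longer applies, and B = -2.
Y = -2W - 5  [with W=-1]  = -3
A = -2W + B - Y  [with W=-1, B=-2, Y=-3]  = 3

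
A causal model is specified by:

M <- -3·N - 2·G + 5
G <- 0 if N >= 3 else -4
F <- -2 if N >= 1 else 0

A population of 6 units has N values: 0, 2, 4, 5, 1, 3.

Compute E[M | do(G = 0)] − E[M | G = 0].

Every unit gets G=0 under the intervention. M values become 5, -1, -7, -10, 2, -4; E[M|do(G=0)] = -2.5.
E[M|G=0] averages over only the 3 units with G=0 (N = 4, 5, 3): M = -7, -10, -4, mean -7.
Difference = -2.5 − (-7) = 4.5.

4.5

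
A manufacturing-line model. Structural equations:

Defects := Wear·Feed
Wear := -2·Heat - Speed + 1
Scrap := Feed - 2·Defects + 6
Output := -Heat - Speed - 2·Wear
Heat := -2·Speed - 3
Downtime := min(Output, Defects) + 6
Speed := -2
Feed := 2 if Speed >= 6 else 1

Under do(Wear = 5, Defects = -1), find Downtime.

-3

The joint intervention fixes Wear = 5, Defects = -1, removing each variable's own equation.
Heat = -2·Speed - 3  [with Speed=-2]  = 1
Output = -Heat - Speed - 2·Wear  [with Heat=1, Speed=-2, Wear=5]  = -9
Downtime = min(Output, Defects) + 6  [with Output=-9, Defects=-1]  = -3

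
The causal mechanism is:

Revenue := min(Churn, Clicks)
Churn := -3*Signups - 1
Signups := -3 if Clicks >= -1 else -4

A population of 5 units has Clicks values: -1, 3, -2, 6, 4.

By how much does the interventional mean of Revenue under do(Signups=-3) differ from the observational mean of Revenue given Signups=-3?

-1

Under do(Signups=-3), Signups's equation is replaced by Signups=-3 for every unit. Per-unit Revenue: -1, 3, -2, 6, 4. Mean = 2.
Conditioning on Signups=-3 selects the 4 unit(s) with Clicks ∈ {-1, 3, 6, 4}. Their Revenue values: -1, 3, 6, 4. Mean = 3.
Difference = 2 − 3 = -1.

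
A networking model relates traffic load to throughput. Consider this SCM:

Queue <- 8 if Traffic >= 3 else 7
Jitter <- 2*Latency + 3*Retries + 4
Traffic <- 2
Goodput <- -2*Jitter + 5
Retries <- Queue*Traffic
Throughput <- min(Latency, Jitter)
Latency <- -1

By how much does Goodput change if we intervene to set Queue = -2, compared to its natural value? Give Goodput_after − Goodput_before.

108

The intervention breaks the incoming arrows to Queue: Queue <- 8 if Traffic >= 3 else 7 no longer applies, and Queue = -2.
Retries = Queue*Traffic  [with Queue=-2, Traffic=2]  = -4
Jitter = 2*Latency + 3*Retries + 4  [with Latency=-1, Retries=-4]  = -10
Goodput = -2*Jitter + 5  [with Jitter=-10]  = 25
Without intervention: Queue = 8 if Traffic >= 3 else 7  [with Traffic=2]  = 7; Retries = Queue*Traffic  [with Queue=7, Traffic=2]  = 14; Jitter = 2*Latency + 3*Retries + 4  [with Latency=-1, Retries=14]  = 44; Goodput = -2*Jitter + 5  [with Jitter=44]  = -83.
Change = 25 − (-83) = 108.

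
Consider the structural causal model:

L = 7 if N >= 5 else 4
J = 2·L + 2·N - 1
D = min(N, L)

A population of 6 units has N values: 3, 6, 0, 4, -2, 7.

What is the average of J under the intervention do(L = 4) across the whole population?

do(L=4) breaks L's dependence on N. With L=4 fixed, J across the units is 13, 19, 7, 15, 3, 21, mean 13.

13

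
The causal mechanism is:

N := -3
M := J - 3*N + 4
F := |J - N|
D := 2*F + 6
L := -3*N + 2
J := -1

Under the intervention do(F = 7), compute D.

20

do(F=7) replaces the equation F := |J - N| with the constant F = 7.
D = 2*F + 6  [with F=7]  = 20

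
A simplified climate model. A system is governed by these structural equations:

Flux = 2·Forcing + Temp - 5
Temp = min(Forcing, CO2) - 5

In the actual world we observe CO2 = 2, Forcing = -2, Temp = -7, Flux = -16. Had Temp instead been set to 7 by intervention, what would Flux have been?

The intervention breaks the incoming arrows to Temp: Temp = min(Forcing, CO2) - 5 no longer applies, and Temp = 7.
Flux = 2·Forcing + Temp - 5  [with Forcing=-2, Temp=7]  = -2

-2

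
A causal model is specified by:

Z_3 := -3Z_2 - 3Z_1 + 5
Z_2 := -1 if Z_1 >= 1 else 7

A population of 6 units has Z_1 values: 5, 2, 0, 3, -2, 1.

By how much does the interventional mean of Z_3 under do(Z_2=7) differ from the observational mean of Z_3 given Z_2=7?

-7.5

Every unit gets Z_2=7 under the intervention. Z_3 values become -31, -22, -16, -25, -10, -19; E[Z_3|do(Z_2=7)] = -20.5.
E[Z_3|Z_2=7] averages over only the 2 units with Z_2=7 (Z_1 = 0, -2): Z_3 = -16, -10, mean -13.
Difference = -20.5 − (-13) = -7.5.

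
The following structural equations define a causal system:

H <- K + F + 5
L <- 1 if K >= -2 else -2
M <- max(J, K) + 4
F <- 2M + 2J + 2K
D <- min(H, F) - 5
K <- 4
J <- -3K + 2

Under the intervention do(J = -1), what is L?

Under do(J=-1), the mechanism J <- -3K + 2 is discarded; J is fixed at -1.
No directed path runs from J to L, so L keeps its natural value.
L = 1 if K >= -2 else -2  [with K=4]  = 1

1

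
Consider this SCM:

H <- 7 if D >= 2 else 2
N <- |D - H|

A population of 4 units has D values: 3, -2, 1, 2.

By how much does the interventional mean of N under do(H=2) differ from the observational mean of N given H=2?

Under do(H=2), H's equation is replaced by H=2 for every unit. Per-unit N: 1, 4, 1, 0. Mean = 1.5.
Conditioning on H=2 selects the 2 unit(s) with D ∈ {-2, 1}. Their N values: 4, 1. Mean = 2.5.
Difference = 1.5 − 2.5 = -1.

-1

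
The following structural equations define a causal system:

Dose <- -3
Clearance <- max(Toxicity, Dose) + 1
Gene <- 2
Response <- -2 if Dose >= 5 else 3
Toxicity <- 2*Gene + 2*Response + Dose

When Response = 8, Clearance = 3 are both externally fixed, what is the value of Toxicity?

The joint intervention fixes Response = 8, Clearance = 3, removing each variable's own equation.
Toxicity = 2*Gene + 2*Response + Dose  [with Gene=2, Response=8, Dose=-3]  = 17

17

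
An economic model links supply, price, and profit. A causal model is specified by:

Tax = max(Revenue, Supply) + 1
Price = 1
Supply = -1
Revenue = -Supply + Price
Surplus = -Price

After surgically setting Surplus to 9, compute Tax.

3

The intervention breaks the incoming arrows to Surplus: Surplus = -Price no longer applies, and Surplus = 9.
Since Tax is not a descendant of the intervened variable, it is unaffected.
Revenue = -Supply + Price  [with Supply=-1, Price=1]  = 2
Tax = max(Revenue, Supply) + 1  [with Revenue=2, Supply=-1]  = 3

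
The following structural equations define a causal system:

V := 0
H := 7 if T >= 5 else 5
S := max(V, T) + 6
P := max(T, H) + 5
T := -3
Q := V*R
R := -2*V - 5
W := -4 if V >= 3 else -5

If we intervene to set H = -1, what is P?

4

The intervention breaks the incoming arrows to H: H := 7 if T >= 5 else 5 no longer applies, and H = -1.
P = max(T, H) + 5  [with T=-3, H=-1]  = 4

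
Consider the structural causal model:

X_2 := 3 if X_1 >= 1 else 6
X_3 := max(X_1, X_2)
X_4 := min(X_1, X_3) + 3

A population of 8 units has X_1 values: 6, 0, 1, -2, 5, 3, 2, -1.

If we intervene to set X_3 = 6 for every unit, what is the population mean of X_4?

4.75

Every unit gets X_3=6 under the intervention. X_4 values become 9, 3, 4, 1, 8, 6, 5, 2; E[X_4|do(X_3=6)] = 4.75.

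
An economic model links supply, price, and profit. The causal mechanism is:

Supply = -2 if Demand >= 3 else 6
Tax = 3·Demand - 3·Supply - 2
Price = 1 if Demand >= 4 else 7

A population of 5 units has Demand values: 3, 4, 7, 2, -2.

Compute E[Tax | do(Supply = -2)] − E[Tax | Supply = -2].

-5.6

The intervention sets Supply=-2 in all 5 units regardless of Demand. Recomputing Tax per unit gives 13, 16, 25, 10, -2; average 12.4.
Observing Supply=-2 restricts to units where Supply's equation naturally yields -2: Demand ∈ {3, 4, 7}. In that subpopulation Tax = 13, 16, 25, mean 18.
Difference = 12.4 − 18 = -5.6.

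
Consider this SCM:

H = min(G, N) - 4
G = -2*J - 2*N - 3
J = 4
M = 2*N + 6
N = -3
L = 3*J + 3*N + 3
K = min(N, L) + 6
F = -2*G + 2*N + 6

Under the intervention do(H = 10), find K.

The intervention breaks the incoming arrows to H: H = min(G, N) - 4 no longer applies, and H = 10.
Since K is not a descendant of the intervened variable, it is unaffected.
L = 3*J + 3*N + 3  [with J=4, N=-3]  = 6
K = min(N, L) + 6  [with N=-3, L=6]  = 3

3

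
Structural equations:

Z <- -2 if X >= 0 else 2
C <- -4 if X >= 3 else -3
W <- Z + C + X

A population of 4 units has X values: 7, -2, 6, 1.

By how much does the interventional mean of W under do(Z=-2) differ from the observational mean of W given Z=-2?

do(Z=-2) breaks Z's dependence on X. With Z=-2 fixed, W across the units is 1, -7, 0, -4, mean -2.5.
Conditioning on Z=-2 selects the 3 unit(s) with X ∈ {7, 6, 1}. Their W values: 1, 0, -4. Mean = -1.
Difference = -2.5 − (-1) = -1.5.

-1.5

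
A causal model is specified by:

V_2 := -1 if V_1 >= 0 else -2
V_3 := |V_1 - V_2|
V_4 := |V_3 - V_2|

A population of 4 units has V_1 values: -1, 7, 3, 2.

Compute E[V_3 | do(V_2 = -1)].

do(V_2=-1) breaks V_2's dependence on V_1. With V_2=-1 fixed, V_3 across the units is 0, 8, 4, 3, mean 3.75.

3.75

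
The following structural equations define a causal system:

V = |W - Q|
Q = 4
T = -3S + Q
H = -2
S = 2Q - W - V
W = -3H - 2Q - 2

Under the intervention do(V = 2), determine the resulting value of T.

Under do(V=2), the mechanism V = |W - Q| is discarded; V is fixed at 2.
W = -3H - 2Q - 2  [with H=-2, Q=4]  = -4
S = 2Q - W - V  [with Q=4, W=-4, V=2]  = 10
T = -3S + Q  [with S=10, Q=4]  = -26

-26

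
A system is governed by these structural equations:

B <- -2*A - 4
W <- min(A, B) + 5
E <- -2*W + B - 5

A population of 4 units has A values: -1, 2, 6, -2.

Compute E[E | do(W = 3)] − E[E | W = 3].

-5.5

The intervention sets W=3 in all 4 units regardless of A. Recomputing E per unit gives -13, -19, -27, -11; average -17.5.
E[E|W=3] averages over only the 2 units with W=3 (A = -1, -2): E = -13, -11, mean -12.
Difference = -17.5 − (-12) = -5.5.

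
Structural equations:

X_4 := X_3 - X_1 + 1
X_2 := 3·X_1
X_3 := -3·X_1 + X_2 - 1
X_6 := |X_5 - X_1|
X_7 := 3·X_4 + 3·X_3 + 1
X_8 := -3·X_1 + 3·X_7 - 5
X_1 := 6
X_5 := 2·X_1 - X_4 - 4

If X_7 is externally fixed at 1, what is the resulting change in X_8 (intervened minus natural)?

63

do(X_7=1) replaces the equation X_7 := 3·X_4 + 3·X_3 + 1 with the constant X_7 = 1.
X_8 = -3·X_1 + 3·X_7 - 5  [with X_1=6, X_7=1]  = -20
Without intervention: X_2 = 3·X_1  [with X_1=6]  = 18; X_3 = -3·X_1 + X_2 - 1  [with X_1=6, X_2=18]  = -1; X_4 = X_3 - X_1 + 1  [with X_3=-1, X_1=6]  = -6; X_7 = 3·X_4 + 3·X_3 + 1  [with X_4=-6, X_3=-1]  = -20; X_8 = -3·X_1 + 3·X_7 - 5  [with X_1=6, X_7=-20]  = -83.
Change = -20 − (-83) = 63.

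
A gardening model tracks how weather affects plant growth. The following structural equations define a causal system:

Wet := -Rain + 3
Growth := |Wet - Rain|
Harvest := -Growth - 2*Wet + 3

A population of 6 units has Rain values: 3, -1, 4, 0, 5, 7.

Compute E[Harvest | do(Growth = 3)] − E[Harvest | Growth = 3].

3

The intervention sets Growth=3 in all 6 units regardless of Rain. Recomputing Harvest per unit gives 0, -8, 2, -6, 4, 8; average 0.
Observing Growth=3 restricts to units where Growth's equation naturally yields 3: Rain ∈ {3, 0}. In that subpopulation Harvest = 0, -6, mean -3.
Difference = 0 − (-3) = 3.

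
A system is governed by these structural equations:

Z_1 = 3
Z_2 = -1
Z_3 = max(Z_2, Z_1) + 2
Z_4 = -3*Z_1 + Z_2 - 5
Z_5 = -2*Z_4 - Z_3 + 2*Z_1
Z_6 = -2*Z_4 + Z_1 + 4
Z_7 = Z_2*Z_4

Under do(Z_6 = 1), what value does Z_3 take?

5

do(Z_6=1) replaces the equation Z_6 = -2*Z_4 + Z_1 + 4 with the constant Z_6 = 1.
Z_3 is not downstream of the intervention, so its value is determined by the original equations.
Z_3 = max(Z_2, Z_1) + 2  [with Z_2=-1, Z_1=3]  = 5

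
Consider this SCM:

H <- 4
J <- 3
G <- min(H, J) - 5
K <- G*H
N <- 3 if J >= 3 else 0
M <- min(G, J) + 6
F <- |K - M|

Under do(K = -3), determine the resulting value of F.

The intervention breaks the incoming arrows to K: K <- G*H no longer applies, and K = -3.
G = min(H, J) - 5  [with H=4, J=3]  = -2
M = min(G, J) + 6  [with G=-2, J=3]  = 4
F = |K - M|  [with K=-3, M=4]  = 7

7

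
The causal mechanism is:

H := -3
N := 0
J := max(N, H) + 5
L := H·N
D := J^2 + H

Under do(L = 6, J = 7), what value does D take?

The joint intervention fixes L = 6, J = 7, removing each variable's own equation.
D = J^2 + H  [with J=7, H=-3]  = 46

46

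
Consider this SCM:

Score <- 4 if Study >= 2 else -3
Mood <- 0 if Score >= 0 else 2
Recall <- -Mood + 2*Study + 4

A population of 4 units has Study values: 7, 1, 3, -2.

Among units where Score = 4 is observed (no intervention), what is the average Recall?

Observing Score=4 restricts to units where Score's equation naturally yields 4: Study ∈ {7, 3}. In that subpopulation Recall = 18, 10, mean 14.

14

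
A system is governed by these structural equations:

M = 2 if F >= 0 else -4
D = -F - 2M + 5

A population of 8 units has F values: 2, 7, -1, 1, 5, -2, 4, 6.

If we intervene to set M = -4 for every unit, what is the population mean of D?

10.25

The intervention sets M=-4 in all 8 units regardless of F. Recomputing D per unit gives 11, 6, 14, 12, 8, 15, 9, 7; average 10.25.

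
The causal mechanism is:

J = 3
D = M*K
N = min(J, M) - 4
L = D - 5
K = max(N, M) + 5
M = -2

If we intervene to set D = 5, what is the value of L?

The intervention breaks the incoming arrows to D: D = M*K no longer applies, and D = 5.
L = D - 5  [with D=5]  = 0

0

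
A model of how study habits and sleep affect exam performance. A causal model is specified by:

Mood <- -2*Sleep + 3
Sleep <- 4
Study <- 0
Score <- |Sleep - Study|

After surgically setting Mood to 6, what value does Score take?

Under do(Mood=6), the mechanism Mood <- -2*Sleep + 3 is discarded; Mood is fixed at 6.
Since Score is not a descendant of the intervened variable, it is unaffected.
Score = |Sleep - Study|  [with Sleep=4, Study=0]  = 4

4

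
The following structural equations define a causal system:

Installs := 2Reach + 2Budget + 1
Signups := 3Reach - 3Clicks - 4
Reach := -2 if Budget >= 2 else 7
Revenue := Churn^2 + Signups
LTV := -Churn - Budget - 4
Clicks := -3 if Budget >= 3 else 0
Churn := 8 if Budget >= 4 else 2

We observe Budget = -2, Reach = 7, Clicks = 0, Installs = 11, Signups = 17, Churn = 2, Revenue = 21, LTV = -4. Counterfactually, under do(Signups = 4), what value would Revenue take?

8

Under do(Signups=4), the mechanism Signups := 3Reach - 3Clicks - 4 is discarded; Signups is fixed at 4.
Churn = 8 if Budget >= 4 else 2  [with Budget=-2]  = 2
Revenue = Churn^2 + Signups  [with Churn=2, Signups=4]  = 8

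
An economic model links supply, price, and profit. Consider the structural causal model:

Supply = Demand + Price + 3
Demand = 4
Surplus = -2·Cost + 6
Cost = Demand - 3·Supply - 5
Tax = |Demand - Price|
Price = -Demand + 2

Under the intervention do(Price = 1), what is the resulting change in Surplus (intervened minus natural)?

Under do(Price=1), the mechanism Price = -Demand + 2 is discarded; Price is fixed at 1.
Supply = Demand + Price + 3  [with Demand=4, Price=1]  = 8
Cost = Demand - 3·Supply - 5  [with Demand=4, Supply=8]  = -25
Surplus = -2·Cost + 6  [with Cost=-25]  = 56
Without intervention: Price = -Demand + 2  [with Demand=4]  = -2; Supply = Demand + Price + 3  [with Demand=4, Price=-2]  = 5; Cost = Demand - 3·Supply - 5  [with Demand=4, Supply=5]  = -16; Surplus = -2·Cost + 6  [with Cost=-16]  = 38.
Change = 56 − 38 = 18.

18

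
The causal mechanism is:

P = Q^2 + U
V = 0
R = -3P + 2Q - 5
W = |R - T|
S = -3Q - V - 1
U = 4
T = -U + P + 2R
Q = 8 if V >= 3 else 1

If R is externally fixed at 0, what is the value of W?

do(R=0) replaces the equation R = -3P + 2Q - 5 with the constant R = 0.
Q = 8 if V >= 3 else 1  [with V=0]  = 1
P = Q^2 + U  [with Q=1, U=4]  = 5
T = -U + P + 2R  [with U=4, P=5, R=0]  = 1
W = |R - T|  [with R=0, T=1]  = 1

1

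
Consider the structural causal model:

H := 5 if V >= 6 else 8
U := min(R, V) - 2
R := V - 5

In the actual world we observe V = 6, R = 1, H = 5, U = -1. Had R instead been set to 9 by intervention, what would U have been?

Under do(R=9), the mechanism R := V - 5 is discarded; R is fixed at 9.
U = min(R, V) - 2  [with R=9, V=6]  = 4

4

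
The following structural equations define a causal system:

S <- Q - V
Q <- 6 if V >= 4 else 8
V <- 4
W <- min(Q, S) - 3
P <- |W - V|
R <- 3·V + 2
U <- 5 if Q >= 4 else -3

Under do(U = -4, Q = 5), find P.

6

The joint intervention fixes U = -4, Q = 5, removing each variable's own equation.
S = Q - V  [with Q=5, V=4]  = 1
W = min(Q, S) - 3  [with Q=5, S=1]  = -2
P = |W - V|  [with W=-2, V=4]  = 6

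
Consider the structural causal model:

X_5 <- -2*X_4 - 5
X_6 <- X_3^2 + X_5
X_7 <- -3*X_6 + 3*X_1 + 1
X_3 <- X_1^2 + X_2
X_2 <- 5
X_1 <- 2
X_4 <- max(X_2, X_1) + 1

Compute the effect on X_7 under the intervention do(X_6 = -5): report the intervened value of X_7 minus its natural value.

Intervening sets X_6 = -5 and removes its equation (X_6 <- X_3^2 + X_5).
X_7 = -3*X_6 + 3*X_1 + 1  [with X_6=-5, X_1=2]  = 22
Without intervention: X_3 = X_1^2 + X_2  [with X_1=2, X_2=5]  = 9; X_4 = max(X_2, X_1) + 1  [with X_2=5, X_1=2]  = 6; X_5 = -2*X_4 - 5  [with X_4=6]  = -17; X_6 = X_3^2 + X_5  [with X_3=9, X_5=-17]  = 64; X_7 = -3*X_6 + 3*X_1 + 1  [with X_6=64, X_1=2]  = -185.
Change = 22 − (-185) = 207.

207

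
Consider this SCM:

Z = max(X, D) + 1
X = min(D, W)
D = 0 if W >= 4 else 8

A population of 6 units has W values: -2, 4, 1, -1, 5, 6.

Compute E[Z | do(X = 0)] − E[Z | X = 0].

do(X=0) breaks X's dependence on W. With X=0 fixed, Z across the units is 9, 1, 9, 9, 1, 1, mean 5.
Conditioning on X=0 selects the 3 unit(s) with W ∈ {4, 5, 6}. Their Z values: 1, 1, 1. Mean = 1.
Difference = 5 − 1 = 4.

4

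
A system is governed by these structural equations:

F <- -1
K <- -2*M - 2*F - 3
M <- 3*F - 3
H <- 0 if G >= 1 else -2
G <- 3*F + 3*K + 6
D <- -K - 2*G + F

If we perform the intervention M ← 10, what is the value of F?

-1

Under do(M=10), the mechanism M <- 3*F - 3 is discarded; M is fixed at 10.
F is not downstream of the intervention, so its value is determined by the original equations.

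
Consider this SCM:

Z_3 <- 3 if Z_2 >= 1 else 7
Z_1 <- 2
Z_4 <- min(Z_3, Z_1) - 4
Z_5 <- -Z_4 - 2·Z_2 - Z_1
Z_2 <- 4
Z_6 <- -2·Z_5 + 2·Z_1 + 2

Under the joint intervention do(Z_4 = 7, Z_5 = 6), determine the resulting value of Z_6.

-6

The joint intervention fixes Z_4 = 7, Z_5 = 6, removing each variable's own equation.
Z_6 = -2·Z_5 + 2·Z_1 + 2  [with Z_5=6, Z_1=2]  = -6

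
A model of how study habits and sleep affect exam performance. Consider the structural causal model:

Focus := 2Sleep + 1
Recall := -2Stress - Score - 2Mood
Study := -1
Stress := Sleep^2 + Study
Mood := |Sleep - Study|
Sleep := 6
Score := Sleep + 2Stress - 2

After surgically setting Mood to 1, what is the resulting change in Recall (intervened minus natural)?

Intervening sets Mood = 1 and removes its equation (Mood := |Sleep - Study|).
Stress = Sleep^2 + Study  [with Sleep=6, Study=-1]  = 35
Score = Sleep + 2Stress - 2  [with Sleep=6, Stress=35]  = 74
Recall = -2Stress - Score - 2Mood  [with Stress=35, Score=74, Mood=1]  = -146
Without intervention: Stress = Sleep^2 + Study  [with Sleep=6, Study=-1]  = 35; Score = Sleep + 2Stress - 2  [with Sleep=6, Stress=35]  = 74; Mood = |Sleep - Study|  [with Sleep=6, Study=-1]  = 7; Recall = -2Stress - Score - 2Mood  [with Stress=35, Score=74, Mood=7]  = -158.
Change = -146 − (-158) = 12.

12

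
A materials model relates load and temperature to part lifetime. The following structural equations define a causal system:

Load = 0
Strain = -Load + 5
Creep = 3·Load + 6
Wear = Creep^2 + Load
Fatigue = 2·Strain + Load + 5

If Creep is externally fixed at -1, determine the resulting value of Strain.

5

Under do(Creep=-1), the mechanism Creep = 3·Load + 6 is discarded; Creep is fixed at -1.
Since Strain is not a descendant of the intervened variable, it is unaffected.
Strain = -Load + 5  [with Load=0]  = 5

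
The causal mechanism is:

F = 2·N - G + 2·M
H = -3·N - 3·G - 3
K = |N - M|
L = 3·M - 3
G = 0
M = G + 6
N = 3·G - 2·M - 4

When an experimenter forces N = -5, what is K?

11

The intervention breaks the incoming arrows to N: N = 3·G - 2·M - 4 no longer applies, and N = -5.
M = G + 6  [with G=0]  = 6
K = |N - M|  [with N=-5, M=6]  = 11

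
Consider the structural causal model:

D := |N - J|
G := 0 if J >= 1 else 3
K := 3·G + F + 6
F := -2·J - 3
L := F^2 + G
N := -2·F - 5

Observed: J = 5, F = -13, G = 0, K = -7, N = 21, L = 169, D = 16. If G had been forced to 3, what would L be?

The intervention breaks the incoming arrows to G: G := 0 if J >= 1 else 3 no longer applies, and G = 3.
F = -2·J - 3  [with J=5]  = -13
L = F^2 + G  [with F=-13, G=3]  = 172

172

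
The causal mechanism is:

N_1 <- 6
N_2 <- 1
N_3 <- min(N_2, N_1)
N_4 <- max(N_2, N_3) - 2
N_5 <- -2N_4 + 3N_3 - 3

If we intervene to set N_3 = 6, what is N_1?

Under do(N_3=6), the mechanism N_3 <- min(N_2, N_1) is discarded; N_3 is fixed at 6.
N_1 is not downstream of the intervention, so its value is determined by the original equations.

6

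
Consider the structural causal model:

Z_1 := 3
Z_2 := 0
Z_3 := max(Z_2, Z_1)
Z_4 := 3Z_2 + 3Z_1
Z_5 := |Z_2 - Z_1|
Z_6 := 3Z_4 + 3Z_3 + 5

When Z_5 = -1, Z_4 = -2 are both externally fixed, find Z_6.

8

Setting Z_5 = -1, Z_4 = -2 by intervention discards those variables' equations.
Z_3 = max(Z_2, Z_1)  [with Z_2=0, Z_1=3]  = 3
Z_6 = 3Z_4 + 3Z_3 + 5  [with Z_4=-2, Z_3=3]  = 8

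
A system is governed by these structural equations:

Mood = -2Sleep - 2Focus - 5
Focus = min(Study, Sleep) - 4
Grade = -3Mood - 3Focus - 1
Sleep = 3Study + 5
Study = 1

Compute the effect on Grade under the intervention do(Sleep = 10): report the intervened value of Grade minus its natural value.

do(Sleep=10) replaces the equation Sleep = 3Study + 5 with the constant Sleep = 10.
Focus = min(Study, Sleep) - 4  [with Study=1, Sleep=10]  = -3
Mood = -2Sleep - 2Focus - 5  [with Sleep=10, Focus=-3]  = -19
Grade = -3Mood - 3Focus - 1  [with Mood=-19, Focus=-3]  = 65
Without intervention: Sleep = 3Study + 5  [with Study=1]  = 8; Focus = min(Study, Sleep) - 4  [with Study=1, Sleep=8]  = -3; Mood = -2Sleep - 2Focus - 5  [with Sleep=8, Focus=-3]  = -15; Grade = -3Mood - 3Focus - 1  [with Mood=-15, Focus=-3]  = 53.
Change = 65 − 53 = 12.

12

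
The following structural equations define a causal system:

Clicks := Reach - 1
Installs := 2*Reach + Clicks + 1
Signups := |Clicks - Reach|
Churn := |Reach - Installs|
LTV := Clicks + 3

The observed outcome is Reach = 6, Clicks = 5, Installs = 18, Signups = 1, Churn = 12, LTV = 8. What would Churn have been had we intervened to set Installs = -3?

9

do(Installs=-3) replaces the equation Installs := 2*Reach + Clicks + 1 with the constant Installs = -3.
Churn = |Reach - Installs|  [with Reach=6, Installs=-3]  = 9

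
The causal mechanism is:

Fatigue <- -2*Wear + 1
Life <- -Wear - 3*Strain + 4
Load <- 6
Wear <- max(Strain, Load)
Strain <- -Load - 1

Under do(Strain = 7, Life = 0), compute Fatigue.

-13

The joint intervention fixes Strain = 7, Life = 0, removing each variable's own equation.
Wear = max(Strain, Load)  [with Strain=7, Load=6]  = 7
Fatigue = -2*Wear + 1  [with Wear=7]  = -13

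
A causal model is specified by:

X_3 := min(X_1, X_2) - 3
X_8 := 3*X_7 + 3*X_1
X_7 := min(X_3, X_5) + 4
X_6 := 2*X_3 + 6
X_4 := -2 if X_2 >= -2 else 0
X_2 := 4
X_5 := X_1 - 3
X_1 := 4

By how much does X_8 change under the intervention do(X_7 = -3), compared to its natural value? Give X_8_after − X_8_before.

-24

do(X_7=-3) replaces the equation X_7 := min(X_3, X_5) + 4 with the constant X_7 = -3.
X_8 = 3*X_7 + 3*X_1  [with X_7=-3, X_1=4]  = 3
Without intervention: X_3 = min(X_1, X_2) - 3  [with X_1=4, X_2=4]  = 1; X_5 = X_1 - 3  [with X_1=4]  = 1; X_7 = min(X_3, X_5) + 4  [with X_3=1, X_5=1]  = 5; X_8 = 3*X_7 + 3*X_1  [with X_7=5, X_1=4]  = 27.
Change = 3 − 27 = -24.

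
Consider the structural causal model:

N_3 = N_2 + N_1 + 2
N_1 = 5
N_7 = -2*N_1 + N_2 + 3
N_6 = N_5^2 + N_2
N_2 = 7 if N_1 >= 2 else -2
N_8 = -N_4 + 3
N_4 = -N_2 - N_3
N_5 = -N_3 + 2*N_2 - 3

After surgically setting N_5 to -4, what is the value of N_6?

23

The intervention breaks the incoming arrows to N_5: N_5 = -N_3 + 2*N_2 - 3 no longer applies, and N_5 = -4.
N_2 = 7 if N_1 >= 2 else -2  [with N_1=5]  = 7
N_6 = N_5^2 + N_2  [with N_5=-4, N_2=7]  = 23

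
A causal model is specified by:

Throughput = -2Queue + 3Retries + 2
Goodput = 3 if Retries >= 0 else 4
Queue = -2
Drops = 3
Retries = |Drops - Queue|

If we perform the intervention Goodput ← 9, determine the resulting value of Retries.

do(Goodput=9) replaces the equation Goodput = 3 if Retries >= 0 else 4 with the constant Goodput = 9.
Retries is not downstream of the intervention, so its value is determined by the original equations.
Retries = |Drops - Queue|  [with Drops=3, Queue=-2]  = 5

5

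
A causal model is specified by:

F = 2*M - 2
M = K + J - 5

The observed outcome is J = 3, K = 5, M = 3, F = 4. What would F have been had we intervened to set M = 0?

The intervention breaks the incoming arrows to M: M = K + J - 5 no longer applies, and M = 0.
F = 2*M - 2  [with M=0]  = -2

-2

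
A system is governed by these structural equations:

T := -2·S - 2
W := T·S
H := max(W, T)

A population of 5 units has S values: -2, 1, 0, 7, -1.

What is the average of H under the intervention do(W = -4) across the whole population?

do(W=-4) breaks W's dependence on S. With W=-4 fixed, H across the units is 2, -4, -2, -4, 0, mean -1.6.

-1.6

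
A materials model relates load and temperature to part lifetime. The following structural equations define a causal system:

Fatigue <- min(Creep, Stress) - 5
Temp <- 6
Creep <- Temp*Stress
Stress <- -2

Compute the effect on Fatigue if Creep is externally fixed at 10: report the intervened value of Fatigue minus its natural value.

The intervention breaks the incoming arrows to Creep: Creep <- Temp*Stress no longer applies, and Creep = 10.
Fatigue = min(Creep, Stress) - 5  [with Creep=10, Stress=-2]  = -7
Without intervention: Creep = Temp*Stress  [with Temp=6, Stress=-2]  = -12; Fatigue = min(Creep, Stress) - 5  [with Creep=-12, Stress=-2]  = -17.
Change = -7 − (-17) = 10.

10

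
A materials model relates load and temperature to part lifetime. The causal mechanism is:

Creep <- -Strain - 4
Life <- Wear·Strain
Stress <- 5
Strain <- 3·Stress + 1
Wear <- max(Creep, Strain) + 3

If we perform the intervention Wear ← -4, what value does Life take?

-64

Intervening sets Wear = -4 and removes its equation (Wear <- max(Creep, Strain) + 3).
Strain = 3·Stress + 1  [with Stress=5]  = 16
Life = Wear·Strain  [with Wear=-4, Strain=16]  = -64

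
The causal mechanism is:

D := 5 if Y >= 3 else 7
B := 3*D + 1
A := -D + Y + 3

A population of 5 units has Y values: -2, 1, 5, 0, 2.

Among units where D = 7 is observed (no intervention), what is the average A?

E[A|D=7] averages over only the 4 units with D=7 (Y = -2, 1, 0, 2): A = -6, -3, -4, -2, mean -3.75.

-3.75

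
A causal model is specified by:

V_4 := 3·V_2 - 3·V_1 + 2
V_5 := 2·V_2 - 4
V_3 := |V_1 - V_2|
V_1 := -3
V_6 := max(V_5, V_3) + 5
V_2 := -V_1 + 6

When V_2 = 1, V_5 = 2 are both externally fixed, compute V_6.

9

Setting V_2 = 1, V_5 = 2 by intervention discards those variables' equations.
V_3 = |V_1 - V_2|  [with V_1=-3, V_2=1]  = 4
V_6 = max(V_5, V_3) + 5  [with V_5=2, V_3=4]  = 9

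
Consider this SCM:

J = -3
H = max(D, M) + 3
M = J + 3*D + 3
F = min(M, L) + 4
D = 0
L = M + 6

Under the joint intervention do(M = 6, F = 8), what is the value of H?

9

Setting M = 6, F = 8 by intervention discards those variables' equations.
H = max(D, M) + 3  [with D=0, M=6]  = 9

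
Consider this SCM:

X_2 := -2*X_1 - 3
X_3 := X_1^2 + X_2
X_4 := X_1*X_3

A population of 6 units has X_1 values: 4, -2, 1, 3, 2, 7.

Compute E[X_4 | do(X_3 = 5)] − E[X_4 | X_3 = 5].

Under do(X_3=5), X_3's equation is replaced by X_3=5 for every unit. Per-unit X_4: 20, -10, 5, 15, 10, 35. Mean = 12.5.
Conditioning on X_3=5 selects the 2 unit(s) with X_1 ∈ {4, -2}. Their X_4 values: 20, -10. Mean = 5.
Difference = 12.5 − 5 = 7.5.

7.5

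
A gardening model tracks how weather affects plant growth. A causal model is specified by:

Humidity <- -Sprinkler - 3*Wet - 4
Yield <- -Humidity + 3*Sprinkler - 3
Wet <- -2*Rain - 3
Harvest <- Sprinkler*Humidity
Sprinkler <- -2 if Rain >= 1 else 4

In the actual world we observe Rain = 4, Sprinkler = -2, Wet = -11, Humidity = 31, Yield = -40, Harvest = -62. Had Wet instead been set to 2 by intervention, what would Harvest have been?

The intervention breaks the incoming arrows to Wet: Wet <- -2*Rain - 3 no longer applies, and Wet = 2.
Sprinkler = -2 if Rain >= 1 else 4  [with Rain=4]  = -2
Humidity = -Sprinkler - 3*Wet - 4  [with Sprinkler=-2, Wet=2]  = -8
Harvest = Sprinkler*Humidity  [with Sprinkler=-2, Humidity=-8]  = 16

16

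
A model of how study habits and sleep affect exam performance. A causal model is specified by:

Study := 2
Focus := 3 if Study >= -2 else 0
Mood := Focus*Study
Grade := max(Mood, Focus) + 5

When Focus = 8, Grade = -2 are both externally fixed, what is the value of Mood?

The joint intervention fixes Focus = 8, Grade = -2, removing each variable's own equation.
Mood = Focus*Study  [with Focus=8, Study=2]  = 16

16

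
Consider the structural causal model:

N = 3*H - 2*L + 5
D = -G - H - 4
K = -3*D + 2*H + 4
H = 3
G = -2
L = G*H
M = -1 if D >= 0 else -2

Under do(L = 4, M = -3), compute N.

6

Setting L = 4, M = -3 by intervention discards those variables' equations.
N = 3*H - 2*L + 5  [with H=3, L=4]  = 6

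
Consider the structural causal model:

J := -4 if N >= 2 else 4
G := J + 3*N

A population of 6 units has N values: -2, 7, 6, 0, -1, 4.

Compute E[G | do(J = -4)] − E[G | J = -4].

Every unit gets J=-4 under the intervention. G values become -10, 17, 14, -4, -7, 8; E[G|do(J=-4)] = 3.
Conditioning on J=-4 selects the 3 unit(s) with N ∈ {7, 6, 4}. Their G values: 17, 14, 8. Mean = 13.
Difference = 3 − 13 = -10.

-10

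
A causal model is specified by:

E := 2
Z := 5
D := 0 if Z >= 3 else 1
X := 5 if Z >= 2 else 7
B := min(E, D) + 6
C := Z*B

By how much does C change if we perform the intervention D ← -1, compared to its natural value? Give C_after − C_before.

The intervention breaks the incoming arrows to D: D := 0 if Z >= 3 else 1 no longer applies, and D = -1.
B = min(E, D) + 6  [with E=2, D=-1]  = 5
C = Z*B  [with Z=5, B=5]  = 25
Without intervention: D = 0 if Z >= 3 else 1  [with Z=5]  = 0; B = min(E, D) + 6  [with E=2, D=0]  = 6; C = Z*B  [with Z=5, B=6]  = 30.
Change = 25 − 30 = -5.

-5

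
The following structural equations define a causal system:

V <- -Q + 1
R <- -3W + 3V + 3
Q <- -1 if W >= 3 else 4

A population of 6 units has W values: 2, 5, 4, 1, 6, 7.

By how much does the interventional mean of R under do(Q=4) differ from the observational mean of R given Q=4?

do(Q=4) breaks Q's dependence on W. With Q=4 fixed, R across the units is -12, -21, -18, -9, -24, -27, mean -18.5.
E[R|Q=4] averages over only the 2 units with Q=4 (W = 2, 1): R = -12, -9, mean -10.5.
Difference = -18.5 − (-10.5) = -8.

-8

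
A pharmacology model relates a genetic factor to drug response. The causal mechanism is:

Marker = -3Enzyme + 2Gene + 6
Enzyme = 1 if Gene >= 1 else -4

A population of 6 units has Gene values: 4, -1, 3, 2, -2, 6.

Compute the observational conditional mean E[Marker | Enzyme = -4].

15

Observing Enzyme=-4 restricts to units where Enzyme's equation naturally yields -4: Gene ∈ {-1, -2}. In that subpopulation Marker = 16, 14, mean 15.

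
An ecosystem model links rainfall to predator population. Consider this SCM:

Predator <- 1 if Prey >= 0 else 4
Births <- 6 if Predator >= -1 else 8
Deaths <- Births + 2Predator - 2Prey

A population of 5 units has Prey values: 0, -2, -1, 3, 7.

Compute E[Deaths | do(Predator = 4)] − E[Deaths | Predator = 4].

-5.8

Every unit gets Predator=4 under the intervention. Deaths values become 14, 18, 16, 8, 0; E[Deaths|do(Predator=4)] = 11.2.
E[Deaths|Predator=4] averages over only the 2 units with Predator=4 (Prey = -2, -1): Deaths = 18, 16, mean 17.
Difference = 11.2 − 17 = -5.8.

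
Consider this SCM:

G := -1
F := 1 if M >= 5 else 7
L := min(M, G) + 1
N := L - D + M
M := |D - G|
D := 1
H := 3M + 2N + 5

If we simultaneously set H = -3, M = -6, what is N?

Under do(H = -3, M = -6), each intervened variable's structural equation is replaced by its fixed value.
L = min(M, G) + 1  [with M=-6, G=-1]  = -5
N = L - D + M  [with L=-5, D=1, M=-6]  = -12

-12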